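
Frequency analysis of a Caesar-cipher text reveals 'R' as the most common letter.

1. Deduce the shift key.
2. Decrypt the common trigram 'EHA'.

Step 1: In English, 'E' is the most frequent letter (12.7%).
Step 2: The most frequent ciphertext letter is 'R' (position 17).
Step 3: Shift = (17 - 4) mod 26 = 13.
Step 4: Decrypt 'EHA' by shifting back 13:
  E -> R
  H -> U
  A -> N
Step 5: 'EHA' decrypts to 'RUN'.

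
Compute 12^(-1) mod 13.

Step 1: We need x such that 12 * x = 1 (mod 13).
Step 2: Using the extended Euclidean algorithm or trial:
  12 * 12 = 144 = 11 * 13 + 1.
Step 3: Since 144 mod 13 = 1, the inverse is x = 12.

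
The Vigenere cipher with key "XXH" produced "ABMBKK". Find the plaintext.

Step 1: Extend key: XXHXXH
Step 2: Decrypt each letter (c - k) mod 26:
  A(0) - X(23) = (0-23) mod 26 = 3 = D
  B(1) - X(23) = (1-23) mod 26 = 4 = E
  M(12) - H(7) = (12-7) mod 26 = 5 = F
  B(1) - X(23) = (1-23) mod 26 = 4 = E
  K(10) - X(23) = (10-23) mod 26 = 13 = N
  K(10) - H(7) = (10-7) mod 26 = 3 = D
Plaintext: DEFEND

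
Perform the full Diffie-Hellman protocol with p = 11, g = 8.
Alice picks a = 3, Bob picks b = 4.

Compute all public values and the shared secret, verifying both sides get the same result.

Step 1: A = g^a mod p = 8^3 mod 11 = 6.
Step 2: B = g^b mod p = 8^4 mod 11 = 4.
Step 3: Alice computes s = B^a mod p = 4^3 mod 11 = 9.
Step 4: Bob computes s = A^b mod p = 6^4 mod 11 = 9.
Both sides agree: shared secret = 9.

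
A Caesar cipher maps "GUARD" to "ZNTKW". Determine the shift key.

Step 1: Compare first letters: G (position 6) -> Z (position 25).
Step 2: Shift = (25 - 6) mod 26 = 19.
The shift value is 19.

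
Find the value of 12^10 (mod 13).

Step 1: Compute 12^10 mod 13 step by step, reducing modulo 13 at each step.
  12^1 mod 13 = 12
  12^2 mod 13 = (12 * 12) mod 13 = 1
  12^3 mod 13 = (1 * 12) mod 13 = 12
  12^4 mod 13 = (12 * 12) mod 13 = 1
  12^5 mod 13 = (1 * 12) mod 13 = 12
  12^6 mod 13 = (12 * 12) mod 13 = 1
  12^7 mod 13 = (1 * 12) mod 13 = 12
  12^8 mod 13 = (12 * 12) mod 13 = 1
  12^9 mod 13 = (1 * 12) mod 13 = 12
  12^10 mod 13 = (12 * 12) mod 13 = 1
Step 2: Result = 1.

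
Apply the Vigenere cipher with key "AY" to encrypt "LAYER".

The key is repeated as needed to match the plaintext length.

Step 1: Repeat key to match plaintext length:
  Plaintext: LAYER
  Key:       AYAYA
Step 2: Encrypt each letter:
  L(11) + A(0) = (11+0) mod 26 = 11 = L
  A(0) + Y(24) = (0+24) mod 26 = 24 = Y
  Y(24) + A(0) = (24+0) mod 26 = 24 = Y
  E(4) + Y(24) = (4+24) mod 26 = 2 = C
  R(17) + A(0) = (17+0) mod 26 = 17 = R
Ciphertext: LYYCR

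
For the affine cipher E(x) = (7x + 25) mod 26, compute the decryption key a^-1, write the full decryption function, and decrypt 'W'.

Step 1: Find a^-1, the modular inverse of 7 mod 26.
Step 2: We need 7 * a^-1 = 1 (mod 26).
Step 3: 7 * 15 = 105 = 4 * 26 + 1, so a^-1 = 15.
Step 4: D(y) = 15(y - 25) mod 26.
Step 5: Apply to 'W' (y = 22): D(22) = 15 * (22 - 25) mod 26 = 15 * -3 mod 26 = 7 -> 'H'.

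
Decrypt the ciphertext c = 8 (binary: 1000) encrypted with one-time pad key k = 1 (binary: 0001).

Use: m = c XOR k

Step 1: XOR ciphertext with key:
  Ciphertext: 1000
  Key:        0001
  XOR:        1001
Step 2: Plaintext = 1001 = 9 in decimal.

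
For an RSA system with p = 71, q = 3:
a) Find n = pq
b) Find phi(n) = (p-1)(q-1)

Step 1: n = p * q = 71 * 3 = 213.
Step 2: phi(n) = (p-1)(q-1) = 70 * 2 = 140.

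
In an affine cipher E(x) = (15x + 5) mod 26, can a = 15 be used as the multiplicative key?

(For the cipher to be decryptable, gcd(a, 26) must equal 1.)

Step 1: Compute gcd(15, 26).
Step 2: gcd(15, 26) = 1.
Since gcd = 1, 15 is coprime with 26, so it is a valid key.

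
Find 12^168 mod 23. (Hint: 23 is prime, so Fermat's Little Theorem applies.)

Step 1: Since 23 is prime, by Fermat's Little Theorem: 12^22 = 1 (mod 23).
Step 2: Reduce exponent: 168 mod 22 = 14.
Step 3: So 12^168 = 12^14 (mod 23).
Step 4: 12^14 mod 23 = 3.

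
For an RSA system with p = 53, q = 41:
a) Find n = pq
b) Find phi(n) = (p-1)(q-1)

Step 1: n = p * q = 53 * 41 = 2173.
Step 2: phi(n) = (p-1)(q-1) = 52 * 40 = 2080.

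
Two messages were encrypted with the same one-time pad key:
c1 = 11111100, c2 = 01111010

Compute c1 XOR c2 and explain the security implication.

Step 1: c1 XOR c2 = (m1 XOR k) XOR (m2 XOR k).
Step 2: By XOR associativity/commutativity: = m1 XOR m2 XOR k XOR k = m1 XOR m2.
Step 3: 11111100 XOR 01111010 = 10000110 = 134.
Step 4: The key cancels out! An attacker learns m1 XOR m2 = 134, revealing the relationship between plaintexts.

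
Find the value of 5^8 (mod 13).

Step 1: Compute 5^8 mod 13 step by step, reducing modulo 13 at each step.
  5^1 mod 13 = 5
  5^2 mod 13 = (5 * 5) mod 13 = 12
  5^3 mod 13 = (12 * 5) mod 13 = 8
  5^4 mod 13 = (8 * 5) mod 13 = 1
  5^5 mod 13 = (1 * 5) mod 13 = 5
  5^6 mod 13 = (5 * 5) mod 13 = 12
  5^7 mod 13 = (12 * 5) mod 13 = 8
  5^8 mod 13 = (8 * 5) mod 13 = 1
Step 2: Result = 1.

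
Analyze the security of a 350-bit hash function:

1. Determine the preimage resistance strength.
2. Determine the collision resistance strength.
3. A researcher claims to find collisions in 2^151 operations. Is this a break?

Step 1: Preimage resistance requires brute-force of 2^350 operations.
Step 2: Collision resistance (birthday bound) = 2^(350/2) = 2^175.
Step 3: The claimed attack costs 2^151 operations.
Step 4: Since 2^151 < 2^175, the claimed attack beats the generic birthday bound, so collision resistance is broken.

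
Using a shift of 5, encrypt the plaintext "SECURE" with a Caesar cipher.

Step 1: For each letter, shift forward by 5 positions (mod 26).
  S (position 18) -> position (18+5) mod 26 = 23 -> X
  E (position 4) -> position (4+5) mod 26 = 9 -> J
  C (position 2) -> position (2+5) mod 26 = 7 -> H
  U (position 20) -> position (20+5) mod 26 = 25 -> Z
  R (position 17) -> position (17+5) mod 26 = 22 -> W
  E (position 4) -> position (4+5) mod 26 = 9 -> J
Result: XJHZWJ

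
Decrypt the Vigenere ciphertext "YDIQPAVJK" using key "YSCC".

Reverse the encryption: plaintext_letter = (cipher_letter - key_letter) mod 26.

Step 1: Extend key: YSCCYSCCY
Step 2: Decrypt each letter (c - k) mod 26:
  Y(24) - Y(24) = (24-24) mod 26 = 0 = A
  D(3) - S(18) = (3-18) mod 26 = 11 = L
  I(8) - C(2) = (8-2) mod 26 = 6 = G
  Q(16) - C(2) = (16-2) mod 26 = 14 = O
  P(15) - Y(24) = (15-24) mod 26 = 17 = R
  A(0) - S(18) = (0-18) mod 26 = 8 = I
  V(21) - C(2) = (21-2) mod 26 = 19 = T
  J(9) - C(2) = (9-2) mod 26 = 7 = H
  K(10) - Y(24) = (10-24) mod 26 = 12 = M
Plaintext: ALGORITHM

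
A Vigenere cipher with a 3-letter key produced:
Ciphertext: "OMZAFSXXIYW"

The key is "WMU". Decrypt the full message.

Step 1: Key 'WMU' has length 3. Extended key: WMUWMUWMUWM
Step 2: Decrypt each position:
  O(14) - W(22) = 18 = S
  M(12) - M(12) = 0 = A
  Z(25) - U(20) = 5 = F
  A(0) - W(22) = 4 = E
  F(5) - M(12) = 19 = T
  S(18) - U(20) = 24 = Y
  X(23) - W(22) = 1 = B
  X(23) - M(12) = 11 = L
  I(8) - U(20) = 14 = O
  Y(24) - W(22) = 2 = C
  W(22) - M(12) = 10 = K
Plaintext: SAFETYBLOCK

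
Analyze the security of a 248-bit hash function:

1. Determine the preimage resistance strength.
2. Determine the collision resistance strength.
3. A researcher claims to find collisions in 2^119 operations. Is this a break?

Step 1: Preimage resistance requires brute-force of 2^248 operations.
Step 2: Collision resistance (birthday bound) = 2^(248/2) = 2^124.
Step 3: The claimed attack costs 2^119 operations.
Step 4: Since 2^119 < 2^124, the claimed attack beats the generic birthday bound, so collision resistance is broken.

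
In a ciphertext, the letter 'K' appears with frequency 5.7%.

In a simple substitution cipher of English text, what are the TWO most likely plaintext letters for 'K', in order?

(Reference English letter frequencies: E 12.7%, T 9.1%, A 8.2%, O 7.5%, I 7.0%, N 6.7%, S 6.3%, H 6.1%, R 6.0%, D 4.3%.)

Step 1: Observed frequency of 'K' is 5.7%.
Step 2: Compute distances to each reference frequency and sort:
  R (6.0%): difference = 0.3% <-- BEST
  H (6.1%): difference = 0.4% <-- RUNNER-UP
  S (6.3%): difference = 0.6%
  N (6.7%): difference = 1.0%
  I (7.0%): difference = 1.3%
Step 3: Most likely is 'R' (6.0%, diff 0.3%); second most likely is 'H' (6.1%, diff 0.4%).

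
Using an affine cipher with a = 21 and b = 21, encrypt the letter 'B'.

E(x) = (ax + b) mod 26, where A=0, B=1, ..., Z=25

Step 1: Convert 'B' to number: x = 1.
Step 2: E(1) = (21 * 1 + 21) mod 26 = 42 mod 26 = 16.
Step 3: Convert 16 back to letter: Q.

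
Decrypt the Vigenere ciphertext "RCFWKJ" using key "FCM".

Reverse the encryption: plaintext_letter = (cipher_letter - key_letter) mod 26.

Step 1: Extend key: FCMFCM
Step 2: Decrypt each letter (c - k) mod 26:
  R(17) - F(5) = (17-5) mod 26 = 12 = M
  C(2) - C(2) = (2-2) mod 26 = 0 = A
  F(5) - M(12) = (5-12) mod 26 = 19 = T
  W(22) - F(5) = (22-5) mod 26 = 17 = R
  K(10) - C(2) = (10-2) mod 26 = 8 = I
  J(9) - M(12) = (9-12) mod 26 = 23 = X
Plaintext: MATRIX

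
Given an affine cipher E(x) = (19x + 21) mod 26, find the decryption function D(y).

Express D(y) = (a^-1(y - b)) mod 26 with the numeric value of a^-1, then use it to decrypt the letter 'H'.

Step 1: Find a^-1, the modular inverse of 19 mod 26.
Step 2: We need 19 * a^-1 = 1 (mod 26).
Step 3: 19 * 11 = 209 = 8 * 26 + 1, so a^-1 = 11.
Step 4: D(y) = 11(y - 21) mod 26.
Step 5: Apply to 'H' (y = 7): D(7) = 11 * (7 - 21) mod 26 = 11 * -14 mod 26 = 2 -> 'C'.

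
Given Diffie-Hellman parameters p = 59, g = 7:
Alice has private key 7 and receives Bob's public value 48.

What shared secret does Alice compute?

Step 1: s = B^a mod p = 48^7 mod 59.
  48^1 mod 59 = 48
  48^2 mod 59 = (48 * 48) mod 59 = 3
  48^3 mod 59 = (3 * 48) mod 59 = 26
  48^4 mod 59 = (26 * 48) mod 59 = 9
  48^5 mod 59 = (9 * 48) mod 59 = 19
  48^6 mod 59 = (19 * 48) mod 59 = 27
  48^7 mod 59 = (27 * 48) mod 59 = 57
Result: shared secret = 57.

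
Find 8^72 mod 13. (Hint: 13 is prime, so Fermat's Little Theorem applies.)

Step 1: Since 13 is prime, by Fermat's Little Theorem: 8^12 = 1 (mod 13).
Step 2: Reduce exponent: 72 mod 12 = 0.
Step 3: So 8^72 = 8^0 (mod 13).
Step 4: 8^0 mod 13 = 1.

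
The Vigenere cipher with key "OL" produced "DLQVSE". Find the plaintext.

Step 1: Extend key: OLOLOL
Step 2: Decrypt each letter (c - k) mod 26:
  D(3) - O(14) = (3-14) mod 26 = 15 = P
  L(11) - L(11) = (11-11) mod 26 = 0 = A
  Q(16) - O(14) = (16-14) mod 26 = 2 = C
  V(21) - L(11) = (21-11) mod 26 = 10 = K
  S(18) - O(14) = (18-14) mod 26 = 4 = E
  E(4) - L(11) = (4-11) mod 26 = 19 = T
Plaintext: PACKET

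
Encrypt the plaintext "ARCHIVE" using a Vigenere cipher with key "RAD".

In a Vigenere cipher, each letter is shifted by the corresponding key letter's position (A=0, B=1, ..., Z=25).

Step 1: Repeat key to match plaintext length:
  Plaintext: ARCHIVE
  Key:       RADRADR
Step 2: Encrypt each letter:
  A(0) + R(17) = (0+17) mod 26 = 17 = R
  R(17) + A(0) = (17+0) mod 26 = 17 = R
  C(2) + D(3) = (2+3) mod 26 = 5 = F
  H(7) + R(17) = (7+17) mod 26 = 24 = Y
  I(8) + A(0) = (8+0) mod 26 = 8 = I
  V(21) + D(3) = (21+3) mod 26 = 24 = Y
  E(4) + R(17) = (4+17) mod 26 = 21 = V
Ciphertext: RRFYIYV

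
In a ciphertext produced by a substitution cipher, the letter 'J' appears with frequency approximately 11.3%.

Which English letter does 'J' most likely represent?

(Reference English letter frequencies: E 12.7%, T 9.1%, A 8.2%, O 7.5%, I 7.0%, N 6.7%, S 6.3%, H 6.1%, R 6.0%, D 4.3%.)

Step 1: The observed frequency is 11.3%.
Step 2: Compare with English frequencies:
  E: 12.7% (difference: 1.4%) <-- closest
  T: 9.1% (difference: 2.2%)
  A: 8.2% (difference: 3.1%)
  O: 7.5% (difference: 3.8%)
  I: 7.0% (difference: 4.3%)
  N: 6.7% (difference: 4.6%)
  S: 6.3% (difference: 5.0%)
  H: 6.1% (difference: 5.2%)
  R: 6.0% (difference: 5.3%)
  D: 4.3% (difference: 7.0%)
Step 3: 'J' most likely represents 'E' (frequency 12.7%).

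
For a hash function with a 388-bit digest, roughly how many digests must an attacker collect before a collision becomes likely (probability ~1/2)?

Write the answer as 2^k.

Step 1: The birthday paradox gives collision probability ~50% after sqrt(2^n) = 2^(n/2) hashes.
Step 2: For 388-bit output: 2^(388/2) = 2^194.
Step 3: Approximately 2^194 hash computations needed.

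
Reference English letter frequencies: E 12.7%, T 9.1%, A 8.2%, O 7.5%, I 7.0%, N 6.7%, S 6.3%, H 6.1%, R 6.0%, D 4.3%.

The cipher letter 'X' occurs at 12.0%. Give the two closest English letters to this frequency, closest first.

Step 1: Observed frequency of 'X' is 12.0%.
Step 2: Compute distances to each reference frequency and sort:
  E (12.7%): difference = 0.7% <-- BEST
  T (9.1%): difference = 2.9% <-- RUNNER-UP
  A (8.2%): difference = 3.8%
  O (7.5%): difference = 4.5%
  I (7.0%): difference = 5.0%
Step 3: Most likely is 'E' (12.7%, diff 0.7%); second most likely is 'T' (9.1%, diff 2.9%).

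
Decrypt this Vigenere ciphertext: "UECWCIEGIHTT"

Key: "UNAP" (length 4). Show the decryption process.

Step 1: Key 'UNAP' has length 4. Extended key: UNAPUNAPUNAP
Step 2: Decrypt each position:
  U(20) - U(20) = 0 = A
  E(4) - N(13) = 17 = R
  C(2) - A(0) = 2 = C
  W(22) - P(15) = 7 = H
  C(2) - U(20) = 8 = I
  I(8) - N(13) = 21 = V
  E(4) - A(0) = 4 = E
  G(6) - P(15) = 17 = R
  I(8) - U(20) = 14 = O
  H(7) - N(13) = 20 = U
  T(19) - A(0) = 19 = T
  T(19) - P(15) = 4 = E
Plaintext: ARCHIVEROUTE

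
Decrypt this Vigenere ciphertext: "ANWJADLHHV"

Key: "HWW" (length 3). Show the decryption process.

Step 1: Key 'HWW' has length 3. Extended key: HWWHWWHWWH
Step 2: Decrypt each position:
  A(0) - H(7) = 19 = T
  N(13) - W(22) = 17 = R
  W(22) - W(22) = 0 = A
  J(9) - H(7) = 2 = C
  A(0) - W(22) = 4 = E
  D(3) - W(22) = 7 = H
  L(11) - H(7) = 4 = E
  H(7) - W(22) = 11 = L
  H(7) - W(22) = 11 = L
  V(21) - H(7) = 14 = O
Plaintext: TRACEHELLO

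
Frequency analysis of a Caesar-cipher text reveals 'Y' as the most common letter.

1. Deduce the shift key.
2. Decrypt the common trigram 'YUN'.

Step 1: In English, 'E' is the most frequent letter (12.7%).
Step 2: The most frequent ciphertext letter is 'Y' (position 24).
Step 3: Shift = (24 - 4) mod 26 = 20.
Step 4: Decrypt 'YUN' by shifting back 20:
  Y -> E
  U -> A
  N -> T
Step 5: 'YUN' decrypts to 'EAT'.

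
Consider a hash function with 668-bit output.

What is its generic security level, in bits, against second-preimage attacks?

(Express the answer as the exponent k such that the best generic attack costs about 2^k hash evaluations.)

Step 1: The hash has a 668-bit output.
Step 2: Second-preimage resistance means: given a specific input x, it should be infeasible to find a different y with h(y) = h(x).
With a 668-bit output, a generic search for a second preimage costs about 2^668 evaluations (each trial matches the fixed target with probability 2^-668).
Step 3: Security level = 668 bits.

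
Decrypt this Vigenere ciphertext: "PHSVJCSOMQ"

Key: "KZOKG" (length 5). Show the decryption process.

Step 1: Key 'KZOKG' has length 5. Extended key: KZOKGKZOKG
Step 2: Decrypt each position:
  P(15) - K(10) = 5 = F
  H(7) - Z(25) = 8 = I
  S(18) - O(14) = 4 = E
  V(21) - K(10) = 11 = L
  J(9) - G(6) = 3 = D
  C(2) - K(10) = 18 = S
  S(18) - Z(25) = 19 = T
  O(14) - O(14) = 0 = A
  M(12) - K(10) = 2 = C
  Q(16) - G(6) = 10 = K
Plaintext: FIELDSTACK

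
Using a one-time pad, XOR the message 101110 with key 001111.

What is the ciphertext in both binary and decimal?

Step 1: Write out the XOR operation bit by bit:
  Message: 101110
  Key:     001111
  XOR:     100001
Step 2: Convert to decimal: 100001 = 33.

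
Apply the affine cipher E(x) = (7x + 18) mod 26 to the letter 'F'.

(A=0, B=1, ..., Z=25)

Step 1: Convert 'F' to number: x = 5.
Step 2: E(5) = (7 * 5 + 18) mod 26 = 53 mod 26 = 1.
Step 3: Convert 1 back to letter: B.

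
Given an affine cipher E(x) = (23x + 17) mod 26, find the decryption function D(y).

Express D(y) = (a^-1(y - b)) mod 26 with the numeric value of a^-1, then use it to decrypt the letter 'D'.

Step 1: Find a^-1, the modular inverse of 23 mod 26.
Step 2: We need 23 * a^-1 = 1 (mod 26).
Step 3: 23 * 17 = 391 = 15 * 26 + 1, so a^-1 = 17.
Step 4: D(y) = 17(y - 17) mod 26.
Step 5: Apply to 'D' (y = 3): D(3) = 17 * (3 - 17) mod 26 = 17 * -14 mod 26 = 22 -> 'W'.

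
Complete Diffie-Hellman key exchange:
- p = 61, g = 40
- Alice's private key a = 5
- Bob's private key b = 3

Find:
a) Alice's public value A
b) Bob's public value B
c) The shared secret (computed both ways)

Step 1: A = g^a mod p = 40^5 mod 61 = 32.
Step 2: B = g^b mod p = 40^3 mod 61 = 11.
Step 3: Alice computes s = B^a mod p = 11^5 mod 61 = 11.
Step 4: Bob computes s = A^b mod p = 32^3 mod 61 = 11.
Both sides agree: shared secret = 11.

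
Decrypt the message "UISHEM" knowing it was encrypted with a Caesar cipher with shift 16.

Step 1: Reverse the shift by subtracting 16 from each letter position.
  U (position 20) -> position (20-16) mod 26 = 4 -> E
  I (position 8) -> position (8-16) mod 26 = 18 -> S
  S (position 18) -> position (18-16) mod 26 = 2 -> C
  H (position 7) -> position (7-16) mod 26 = 17 -> R
  E (position 4) -> position (4-16) mod 26 = 14 -> O
  M (position 12) -> position (12-16) mod 26 = 22 -> W
Decrypted message: ESCROW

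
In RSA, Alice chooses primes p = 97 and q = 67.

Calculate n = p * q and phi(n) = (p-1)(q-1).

Step 1: n = p * q = 97 * 67 = 6499.
Step 2: phi(n) = (p-1)(q-1) = 96 * 66 = 6336.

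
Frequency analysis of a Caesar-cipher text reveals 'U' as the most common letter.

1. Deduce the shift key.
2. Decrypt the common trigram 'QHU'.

Step 1: In English, 'E' is the most frequent letter (12.7%).
Step 2: The most frequent ciphertext letter is 'U' (position 20).
Step 3: Shift = (20 - 4) mod 26 = 16.
Step 4: Decrypt 'QHU' by shifting back 16:
  Q -> A
  H -> R
  U -> E
Step 5: 'QHU' decrypts to 'ARE'.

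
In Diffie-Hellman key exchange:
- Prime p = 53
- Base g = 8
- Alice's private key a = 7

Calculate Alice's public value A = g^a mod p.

Step 1: A = g^a mod p = 8^7 mod 53.
  8^1 mod 53 = 8
  8^2 mod 53 = (8 * 8) mod 53 = 11
  8^3 mod 53 = (11 * 8) mod 53 = 35
  8^4 mod 53 = (35 * 8) mod 53 = 15
  8^5 mod 53 = (15 * 8) mod 53 = 14
  8^6 mod 53 = (14 * 8) mod 53 = 6
  8^7 mod 53 = (6 * 8) mod 53 = 48
Result: A = 48.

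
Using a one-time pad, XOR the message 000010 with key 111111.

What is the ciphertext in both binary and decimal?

Step 1: Write out the XOR operation bit by bit:
  Message: 000010
  Key:     111111
  XOR:     111101
Step 2: Convert to decimal: 111101 = 61.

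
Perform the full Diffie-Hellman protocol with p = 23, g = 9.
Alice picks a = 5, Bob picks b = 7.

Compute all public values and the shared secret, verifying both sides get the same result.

Step 1: A = g^a mod p = 9^5 mod 23 = 8.
Step 2: B = g^b mod p = 9^7 mod 23 = 4.
Step 3: Alice computes s = B^a mod p = 4^5 mod 23 = 12.
Step 4: Bob computes s = A^b mod p = 8^7 mod 23 = 12.
Both sides agree: shared secret = 12.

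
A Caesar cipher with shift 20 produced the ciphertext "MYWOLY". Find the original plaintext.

Step 1: Reverse the shift by subtracting 20 from each letter position.
  M (position 12) -> position (12-20) mod 26 = 18 -> S
  Y (position 24) -> position (24-20) mod 26 = 4 -> E
  W (position 22) -> position (22-20) mod 26 = 2 -> C
  O (position 14) -> position (14-20) mod 26 = 20 -> U
  L (position 11) -> position (11-20) mod 26 = 17 -> R
  Y (position 24) -> position (24-20) mod 26 = 4 -> E
Decrypted message: SECURE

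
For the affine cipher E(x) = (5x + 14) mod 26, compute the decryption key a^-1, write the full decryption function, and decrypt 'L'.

Step 1: Find a^-1, the modular inverse of 5 mod 26.
Step 2: We need 5 * a^-1 = 1 (mod 26).
Step 3: 5 * 21 = 105 = 4 * 26 + 1, so a^-1 = 21.
Step 4: D(y) = 21(y - 14) mod 26.
Step 5: Apply to 'L' (y = 11): D(11) = 21 * (11 - 14) mod 26 = 21 * -3 mod 26 = 15 -> 'P'.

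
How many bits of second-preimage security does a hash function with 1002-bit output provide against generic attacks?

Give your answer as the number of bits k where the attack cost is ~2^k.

Step 1: The hash has a 1002-bit output.
Step 2: Second-preimage resistance means: given a specific input x, it should be infeasible to find a different y with h(y) = h(x).
With a 1002-bit output, a generic search for a second preimage costs about 2^1002 evaluations (each trial matches the fixed target with probability 2^-1002).
Step 3: Security level = 1002 bits.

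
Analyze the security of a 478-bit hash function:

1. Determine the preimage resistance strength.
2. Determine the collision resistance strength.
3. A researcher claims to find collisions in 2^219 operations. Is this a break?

Step 1: Preimage resistance requires brute-force of 2^478 operations.
Step 2: Collision resistance (birthday bound) = 2^(478/2) = 2^239.
Step 3: The claimed attack costs 2^219 operations.
Step 4: Since 2^219 < 2^239, the claimed attack beats the generic birthday bound, so collision resistance is broken.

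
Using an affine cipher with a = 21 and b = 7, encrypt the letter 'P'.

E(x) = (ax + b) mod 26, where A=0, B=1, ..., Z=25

Step 1: Convert 'P' to number: x = 15.
Step 2: E(15) = (21 * 15 + 7) mod 26 = 322 mod 26 = 10.
Step 3: Convert 10 back to letter: K.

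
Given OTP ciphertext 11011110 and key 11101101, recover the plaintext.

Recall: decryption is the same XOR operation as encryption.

Step 1: XOR ciphertext with key:
  Ciphertext: 11011110
  Key:        11101101
  XOR:        00110011
Step 2: Plaintext = 00110011 = 51 in decimal.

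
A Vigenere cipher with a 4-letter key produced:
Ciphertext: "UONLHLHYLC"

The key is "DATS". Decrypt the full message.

Step 1: Key 'DATS' has length 4. Extended key: DATSDATSDA
Step 2: Decrypt each position:
  U(20) - D(3) = 17 = R
  O(14) - A(0) = 14 = O
  N(13) - T(19) = 20 = U
  L(11) - S(18) = 19 = T
  H(7) - D(3) = 4 = E
  L(11) - A(0) = 11 = L
  H(7) - T(19) = 14 = O
  Y(24) - S(18) = 6 = G
  L(11) - D(3) = 8 = I
  C(2) - A(0) = 2 = C
Plaintext: ROUTELOGIC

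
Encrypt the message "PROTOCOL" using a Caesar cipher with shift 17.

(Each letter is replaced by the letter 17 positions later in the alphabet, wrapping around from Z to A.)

Step 1: For each letter, shift forward by 17 positions (mod 26).
  P (position 15) -> position (15+17) mod 26 = 6 -> G
  R (position 17) -> position (17+17) mod 26 = 8 -> I
  O (position 14) -> position (14+17) mod 26 = 5 -> F
  T (position 19) -> position (19+17) mod 26 = 10 -> K
  O (position 14) -> position (14+17) mod 26 = 5 -> F
  C (position 2) -> position (2+17) mod 26 = 19 -> T
  O (position 14) -> position (14+17) mod 26 = 5 -> F
  L (position 11) -> position (11+17) mod 26 = 2 -> C
Result: GIFKFTFC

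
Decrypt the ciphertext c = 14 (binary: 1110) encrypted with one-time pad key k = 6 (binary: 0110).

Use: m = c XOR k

Step 1: XOR ciphertext with key:
  Ciphertext: 1110
  Key:        0110
  XOR:        1000
Step 2: Plaintext = 1000 = 8 in decimal.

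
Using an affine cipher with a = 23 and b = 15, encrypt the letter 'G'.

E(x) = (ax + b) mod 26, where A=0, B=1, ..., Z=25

Step 1: Convert 'G' to number: x = 6.
Step 2: E(6) = (23 * 6 + 15) mod 26 = 153 mod 26 = 23.
Step 3: Convert 23 back to letter: X.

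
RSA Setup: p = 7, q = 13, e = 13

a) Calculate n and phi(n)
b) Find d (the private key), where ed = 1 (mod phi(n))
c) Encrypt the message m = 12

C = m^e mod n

Step 1: n = 7 * 13 = 91.
Step 2: phi(n) = (7-1)(13-1) = 6 * 12 = 72.
Step 3: Find d = 13^(-1) mod 72 = 61.
  Verify: 13 * 61 = 793 = 1 (mod 72).
Step 4: C = 12^13 mod 91 = 12.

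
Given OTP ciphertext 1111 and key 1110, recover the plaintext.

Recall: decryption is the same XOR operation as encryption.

Step 1: XOR ciphertext with key:
  Ciphertext: 1111
  Key:        1110
  XOR:        0001
Step 2: Plaintext = 0001 = 1 in decimal.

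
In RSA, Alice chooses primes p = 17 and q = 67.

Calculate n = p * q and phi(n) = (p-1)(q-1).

Step 1: n = p * q = 17 * 67 = 1139.
Step 2: phi(n) = (p-1)(q-1) = 16 * 66 = 1056.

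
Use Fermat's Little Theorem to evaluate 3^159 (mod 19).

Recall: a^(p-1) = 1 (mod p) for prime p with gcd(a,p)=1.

Step 1: Since 19 is prime, by Fermat's Little Theorem: 3^18 = 1 (mod 19).
Step 2: Reduce exponent: 159 mod 18 = 15.
Step 3: So 3^159 = 3^15 (mod 19).
Step 4: 3^15 mod 19 = 12.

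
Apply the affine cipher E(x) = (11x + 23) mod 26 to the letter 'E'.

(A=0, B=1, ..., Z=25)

Step 1: Convert 'E' to number: x = 4.
Step 2: E(4) = (11 * 4 + 23) mod 26 = 67 mod 26 = 15.
Step 3: Convert 15 back to letter: P.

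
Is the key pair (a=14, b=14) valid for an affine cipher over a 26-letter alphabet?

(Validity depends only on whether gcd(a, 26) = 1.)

Step 1: Compute gcd(14, 26).
Step 2: gcd(14, 26) = 2.
Since gcd = 2 != 1, 14 shares a common factor with 26, so it cannot be used.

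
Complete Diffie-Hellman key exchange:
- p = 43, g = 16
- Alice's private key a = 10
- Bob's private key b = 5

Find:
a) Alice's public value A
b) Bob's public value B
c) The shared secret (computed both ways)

Step 1: A = g^a mod p = 16^10 mod 43 = 11.
Step 2: B = g^b mod p = 16^5 mod 43 = 21.
Step 3: Alice computes s = B^a mod p = 21^10 mod 43 = 16.
Step 4: Bob computes s = A^b mod p = 11^5 mod 43 = 16.
Both sides agree: shared secret = 16.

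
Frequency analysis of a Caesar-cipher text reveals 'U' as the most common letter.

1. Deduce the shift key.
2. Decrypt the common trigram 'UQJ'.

Step 1: In English, 'E' is the most frequent letter (12.7%).
Step 2: The most frequent ciphertext letter is 'U' (position 20).
Step 3: Shift = (20 - 4) mod 26 = 16.
Step 4: Decrypt 'UQJ' by shifting back 16:
  U -> E
  Q -> A
  J -> T
Step 5: 'UQJ' decrypts to 'EAT'.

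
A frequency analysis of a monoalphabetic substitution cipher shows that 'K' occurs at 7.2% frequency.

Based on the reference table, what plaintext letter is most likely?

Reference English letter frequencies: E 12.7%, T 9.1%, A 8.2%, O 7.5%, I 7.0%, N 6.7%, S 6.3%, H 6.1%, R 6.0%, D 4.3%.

Step 1: The observed frequency is 7.2%.
Step 2: Compare with English frequencies:
  E: 12.7% (difference: 5.5%)
  T: 9.1% (difference: 1.9%)
  A: 8.2% (difference: 1.0%)
  O: 7.5% (difference: 0.3%)
  I: 7.0% (difference: 0.2%) <-- closest
  N: 6.7% (difference: 0.5%)
  S: 6.3% (difference: 0.9%)
  H: 6.1% (difference: 1.1%)
  R: 6.0% (difference: 1.2%)
  D: 4.3% (difference: 2.9%)
Step 3: 'K' most likely represents 'I' (frequency 7.0%).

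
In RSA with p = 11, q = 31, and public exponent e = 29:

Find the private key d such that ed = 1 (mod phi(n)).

Step 1: n = 11 * 31 = 341.
Step 2: phi(n) = 10 * 30 = 300.
Step 3: Find d such that 29 * d = 1 (mod 300).
Step 4: d = 29^(-1) mod 300 = 269.
Verification: 29 * 269 = 7801 = 26 * 300 + 1.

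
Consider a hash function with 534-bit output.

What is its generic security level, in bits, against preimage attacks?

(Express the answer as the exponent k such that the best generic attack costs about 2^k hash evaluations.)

Step 1: The hash has a 534-bit output.
Step 2: Preimage resistance means: given a digest h(x), it should be infeasible to find any input that hashes to it.
With a 534-bit output there are 2^534 possible digests, so a generic brute-force preimage search costs about 2^534 evaluations.
Step 3: Security level = 534 bits.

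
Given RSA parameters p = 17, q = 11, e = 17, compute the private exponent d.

Step 1: n = 17 * 11 = 187.
Step 2: phi(n) = 16 * 10 = 160.
Step 3: Find d such that 17 * d = 1 (mod 160).
Step 4: d = 17^(-1) mod 160 = 113.
Verification: 17 * 113 = 1921 = 12 * 160 + 1.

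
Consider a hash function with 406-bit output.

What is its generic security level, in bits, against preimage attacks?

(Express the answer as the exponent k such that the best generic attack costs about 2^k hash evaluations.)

Step 1: The hash has a 406-bit output.
Step 2: Preimage resistance means: given a digest h(x), it should be infeasible to find any input that hashes to it.
With a 406-bit output there are 2^406 possible digests, so a generic brute-force preimage search costs about 2^406 evaluations.
Step 3: Security level = 406 bits.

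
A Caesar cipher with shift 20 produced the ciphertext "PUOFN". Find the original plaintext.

Step 1: Reverse the shift by subtracting 20 from each letter position.
  P (position 15) -> position (15-20) mod 26 = 21 -> V
  U (position 20) -> position (20-20) mod 26 = 0 -> A
  O (position 14) -> position (14-20) mod 26 = 20 -> U
  F (position 5) -> position (5-20) mod 26 = 11 -> L
  N (position 13) -> position (13-20) mod 26 = 19 -> T
Decrypted message: VAULT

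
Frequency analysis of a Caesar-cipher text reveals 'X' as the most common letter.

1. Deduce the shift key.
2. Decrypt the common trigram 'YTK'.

Step 1: In English, 'E' is the most frequent letter (12.7%).
Step 2: The most frequent ciphertext letter is 'X' (position 23).
Step 3: Shift = (23 - 4) mod 26 = 19.
Step 4: Decrypt 'YTK' by shifting back 19:
  Y -> F
  T -> A
  K -> R
Step 5: 'YTK' decrypts to 'FAR'.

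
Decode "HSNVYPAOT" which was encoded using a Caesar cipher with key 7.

Step 1: Reverse the shift by subtracting 7 from each letter position.
  H (position 7) -> position (7-7) mod 26 = 0 -> A
  S (position 18) -> position (18-7) mod 26 = 11 -> L
  N (position 13) -> position (13-7) mod 26 = 6 -> G
  V (position 21) -> position (21-7) mod 26 = 14 -> O
  Y (position 24) -> position (24-7) mod 26 = 17 -> R
  P (position 15) -> position (15-7) mod 26 = 8 -> I
  A (position 0) -> position (0-7) mod 26 = 19 -> T
  O (position 14) -> position (14-7) mod 26 = 7 -> H
  T (position 19) -> position (19-7) mod 26 = 12 -> M
Decrypted message: ALGORITHM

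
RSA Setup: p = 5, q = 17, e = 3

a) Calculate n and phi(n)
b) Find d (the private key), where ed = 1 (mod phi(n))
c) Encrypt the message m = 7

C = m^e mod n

Step 1: n = 5 * 17 = 85.
Step 2: phi(n) = (5-1)(17-1) = 4 * 16 = 64.
Step 3: Find d = 3^(-1) mod 64 = 43.
  Verify: 3 * 43 = 129 = 1 (mod 64).
Step 4: C = 7^3 mod 85 = 3.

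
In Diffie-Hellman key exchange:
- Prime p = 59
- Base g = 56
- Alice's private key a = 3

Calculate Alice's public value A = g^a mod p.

Step 1: A = g^a mod p = 56^3 mod 59.
  56^1 mod 59 = 56
  56^2 mod 59 = (56 * 56) mod 59 = 9
  56^3 mod 59 = (9 * 56) mod 59 = 32
Result: A = 32.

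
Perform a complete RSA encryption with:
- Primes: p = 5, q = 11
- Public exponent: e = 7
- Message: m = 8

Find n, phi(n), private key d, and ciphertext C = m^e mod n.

Step 1: n = 5 * 11 = 55.
Step 2: phi(n) = (5-1)(11-1) = 4 * 10 = 40.
Step 3: Find d = 7^(-1) mod 40 = 23.
  Verify: 7 * 23 = 161 = 1 (mod 40).
Step 4: C = 8^7 mod 55 = 2.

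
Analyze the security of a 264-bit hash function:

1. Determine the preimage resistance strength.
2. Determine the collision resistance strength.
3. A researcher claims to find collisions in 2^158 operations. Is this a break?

Step 1: Preimage resistance requires brute-force of 2^264 operations.
Step 2: Collision resistance (birthday bound) = 2^(264/2) = 2^132.
Step 3: The claimed attack costs 2^158 operations.
Step 4: Since 2^158 >= 2^132, the claimed attack is no faster than the generic birthday attack, so this does not break collision resistance.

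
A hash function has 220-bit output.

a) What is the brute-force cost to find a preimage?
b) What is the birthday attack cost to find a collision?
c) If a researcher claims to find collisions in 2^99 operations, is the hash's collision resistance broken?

Step 1: Preimage resistance requires brute-force of 2^220 operations.
Step 2: Collision resistance (birthday bound) = 2^(220/2) = 2^110.
Step 3: The claimed attack costs 2^99 operations.
Step 4: Since 2^99 < 2^110, the claimed attack beats the generic birthday bound, so collision resistance is broken.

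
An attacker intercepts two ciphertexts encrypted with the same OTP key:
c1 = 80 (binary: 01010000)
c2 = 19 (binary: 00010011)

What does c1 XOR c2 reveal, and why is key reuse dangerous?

Step 1: c1 XOR c2 = (m1 XOR k) XOR (m2 XOR k).
Step 2: By XOR associativity/commutativity: = m1 XOR m2 XOR k XOR k = m1 XOR m2.
Step 3: 01010000 XOR 00010011 = 01000011 = 67.
Step 4: The key cancels out! An attacker learns m1 XOR m2 = 67, revealing the relationship between plaintexts.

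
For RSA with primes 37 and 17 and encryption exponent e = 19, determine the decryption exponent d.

Step 1: n = 37 * 17 = 629.
Step 2: phi(n) = 36 * 16 = 576.
Step 3: Find d such that 19 * d = 1 (mod 576).
Step 4: d = 19^(-1) mod 576 = 91.
Verification: 19 * 91 = 1729 = 3 * 576 + 1.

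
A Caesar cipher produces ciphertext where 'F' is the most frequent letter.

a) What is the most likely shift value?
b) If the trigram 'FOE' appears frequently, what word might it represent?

Step 1: In English, 'E' is the most frequent letter (12.7%).
Step 2: The most frequent ciphertext letter is 'F' (position 5).
Step 3: Shift = (5 - 4) mod 26 = 1.
Step 4: Decrypt 'FOE' by shifting back 1:
  F -> E
  O -> N
  E -> D
Step 5: 'FOE' decrypts to 'END'.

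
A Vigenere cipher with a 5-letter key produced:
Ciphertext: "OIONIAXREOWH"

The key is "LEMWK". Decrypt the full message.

Step 1: Key 'LEMWK' has length 5. Extended key: LEMWKLEMWKLE
Step 2: Decrypt each position:
  O(14) - L(11) = 3 = D
  I(8) - E(4) = 4 = E
  O(14) - M(12) = 2 = C
  N(13) - W(22) = 17 = R
  I(8) - K(10) = 24 = Y
  A(0) - L(11) = 15 = P
  X(23) - E(4) = 19 = T
  R(17) - M(12) = 5 = F
  E(4) - W(22) = 8 = I
  O(14) - K(10) = 4 = E
  W(22) - L(11) = 11 = L
  H(7) - E(4) = 3 = D
Plaintext: DECRYPTFIELD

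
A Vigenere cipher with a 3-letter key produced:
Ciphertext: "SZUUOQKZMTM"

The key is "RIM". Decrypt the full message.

Step 1: Key 'RIM' has length 3. Extended key: RIMRIMRIMRI
Step 2: Decrypt each position:
  S(18) - R(17) = 1 = B
  Z(25) - I(8) = 17 = R
  U(20) - M(12) = 8 = I
  U(20) - R(17) = 3 = D
  O(14) - I(8) = 6 = G
  Q(16) - M(12) = 4 = E
  K(10) - R(17) = 19 = T
  Z(25) - I(8) = 17 = R
  M(12) - M(12) = 0 = A
  T(19) - R(17) = 2 = C
  M(12) - I(8) = 4 = E
Plaintext: BRIDGETRACE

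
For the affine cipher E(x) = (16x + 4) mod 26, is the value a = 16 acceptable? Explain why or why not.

Step 1: Compute gcd(16, 26).
Step 2: gcd(16, 26) = 2.
Since gcd = 2 != 1, 16 shares a common factor with 26, so it cannot be used.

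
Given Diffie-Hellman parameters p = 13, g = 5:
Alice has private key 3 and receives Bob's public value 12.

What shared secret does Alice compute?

Step 1: s = B^a mod p = 12^3 mod 13.
  12^1 mod 13 = 12
  12^2 mod 13 = (12 * 12) mod 13 = 1
  12^3 mod 13 = (1 * 12) mod 13 = 12
Result: shared secret = 12.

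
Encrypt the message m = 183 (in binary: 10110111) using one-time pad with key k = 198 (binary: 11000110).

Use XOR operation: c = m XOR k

Step 1: Write out the XOR operation bit by bit:
  Message: 10110111
  Key:     11000110
  XOR:     01110001
Step 2: Convert to decimal: 01110001 = 113.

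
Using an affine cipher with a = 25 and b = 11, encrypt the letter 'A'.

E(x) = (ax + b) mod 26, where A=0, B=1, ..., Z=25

Step 1: Convert 'A' to number: x = 0.
Step 2: E(0) = (25 * 0 + 11) mod 26 = 11 mod 26 = 11.
Step 3: Convert 11 back to letter: L.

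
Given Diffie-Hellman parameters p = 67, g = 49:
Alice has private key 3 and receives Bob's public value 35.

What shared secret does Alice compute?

Step 1: s = B^a mod p = 35^3 mod 67.
  35^1 mod 67 = 35
  35^2 mod 67 = (35 * 35) mod 67 = 19
  35^3 mod 67 = (19 * 35) mod 67 = 62
Result: shared secret = 62.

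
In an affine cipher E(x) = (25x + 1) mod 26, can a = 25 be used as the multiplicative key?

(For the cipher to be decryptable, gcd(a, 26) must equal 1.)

Step 1: Compute gcd(25, 26).
Step 2: gcd(25, 26) = 1.
Since gcd = 1, 25 is coprime with 26, so it is a valid key.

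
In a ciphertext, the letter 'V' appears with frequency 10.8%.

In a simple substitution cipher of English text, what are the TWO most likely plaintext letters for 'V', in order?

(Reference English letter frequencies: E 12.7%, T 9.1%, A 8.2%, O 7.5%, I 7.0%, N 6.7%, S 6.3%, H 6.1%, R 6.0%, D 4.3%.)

Step 1: Observed frequency of 'V' is 10.8%.
Step 2: Compute distances to each reference frequency and sort:
  T (9.1%): difference = 1.7% <-- BEST
  E (12.7%): difference = 1.9% <-- RUNNER-UP
  A (8.2%): difference = 2.6%
  O (7.5%): difference = 3.3%
  I (7.0%): difference = 3.8%
Step 3: Most likely is 'T' (9.1%, diff 1.7%); second most likely is 'E' (12.7%, diff 1.9%).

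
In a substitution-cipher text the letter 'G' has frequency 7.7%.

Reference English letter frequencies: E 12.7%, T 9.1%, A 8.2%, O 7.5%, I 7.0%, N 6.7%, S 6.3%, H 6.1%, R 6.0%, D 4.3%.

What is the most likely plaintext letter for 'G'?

Step 1: The observed frequency is 7.7%.
Step 2: Compare with English frequencies:
  E: 12.7% (difference: 5.0%)
  T: 9.1% (difference: 1.4%)
  A: 8.2% (difference: 0.5%)
  O: 7.5% (difference: 0.2%) <-- closest
  I: 7.0% (difference: 0.7%)
  N: 6.7% (difference: 1.0%)
  S: 6.3% (difference: 1.4%)
  H: 6.1% (difference: 1.6%)
  R: 6.0% (difference: 1.7%)
  D: 4.3% (difference: 3.4%)
Step 3: 'G' most likely represents 'O' (frequency 7.5%).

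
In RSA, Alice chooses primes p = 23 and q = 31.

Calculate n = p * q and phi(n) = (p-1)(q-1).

Step 1: n = p * q = 23 * 31 = 713.
Step 2: phi(n) = (p-1)(q-1) = 22 * 30 = 660.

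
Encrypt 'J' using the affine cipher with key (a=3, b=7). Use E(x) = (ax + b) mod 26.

Step 1: Convert 'J' to number: x = 9.
Step 2: E(9) = (3 * 9 + 7) mod 26 = 34 mod 26 = 8.
Step 3: Convert 8 back to letter: I.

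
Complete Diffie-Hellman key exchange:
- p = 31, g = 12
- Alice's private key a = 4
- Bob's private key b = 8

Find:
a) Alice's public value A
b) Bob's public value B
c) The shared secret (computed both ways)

Step 1: A = g^a mod p = 12^4 mod 31 = 28.
Step 2: B = g^b mod p = 12^8 mod 31 = 9.
Step 3: Alice computes s = B^a mod p = 9^4 mod 31 = 20.
Step 4: Bob computes s = A^b mod p = 28^8 mod 31 = 20.
Both sides agree: shared secret = 20.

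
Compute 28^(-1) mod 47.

Step 1: We need x such that 28 * x = 1 (mod 47).
Step 2: Using the extended Euclidean algorithm or trial:
  28 * 42 = 1176 = 25 * 47 + 1.
Step 3: Since 1176 mod 47 = 1, the inverse is x = 42.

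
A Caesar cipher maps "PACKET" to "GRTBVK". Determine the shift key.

Step 1: Compare first letters: P (position 15) -> G (position 6).
Step 2: Shift = (6 - 15) mod 26 = 17.
The shift value is 17.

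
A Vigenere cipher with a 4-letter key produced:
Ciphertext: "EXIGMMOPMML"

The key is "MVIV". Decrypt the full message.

Step 1: Key 'MVIV' has length 4. Extended key: MVIVMVIVMVI
Step 2: Decrypt each position:
  E(4) - M(12) = 18 = S
  X(23) - V(21) = 2 = C
  I(8) - I(8) = 0 = A
  G(6) - V(21) = 11 = L
  M(12) - M(12) = 0 = A
  M(12) - V(21) = 17 = R
  O(14) - I(8) = 6 = G
  P(15) - V(21) = 20 = U
  M(12) - M(12) = 0 = A
  M(12) - V(21) = 17 = R
  L(11) - I(8) = 3 = D
Plaintext: SCALARGUARD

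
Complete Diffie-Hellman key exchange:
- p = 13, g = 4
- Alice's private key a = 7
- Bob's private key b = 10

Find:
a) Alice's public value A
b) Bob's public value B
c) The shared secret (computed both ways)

Step 1: A = g^a mod p = 4^7 mod 13 = 4.
Step 2: B = g^b mod p = 4^10 mod 13 = 9.
Step 3: Alice computes s = B^a mod p = 9^7 mod 13 = 9.
Step 4: Bob computes s = A^b mod p = 4^10 mod 13 = 9.
Both sides agree: shared secret = 9.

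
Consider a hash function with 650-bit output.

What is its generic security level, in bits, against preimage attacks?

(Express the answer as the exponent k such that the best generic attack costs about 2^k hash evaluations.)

Step 1: The hash has a 650-bit output.
Step 2: Preimage resistance means: given a digest h(x), it should be infeasible to find any input that hashes to it.
With a 650-bit output there are 2^650 possible digests, so a generic brute-force preimage search costs about 2^650 evaluations.
Step 3: Security level = 650 bits.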